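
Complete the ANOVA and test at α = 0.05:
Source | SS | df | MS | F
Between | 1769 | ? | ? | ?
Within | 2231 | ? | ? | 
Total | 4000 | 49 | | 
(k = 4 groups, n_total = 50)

df_between = 3, df_within = 46. MS_between = 589.67, MS_within = 48.5. F = 12.158, F_crit ≈ 2.807. Reject H₀.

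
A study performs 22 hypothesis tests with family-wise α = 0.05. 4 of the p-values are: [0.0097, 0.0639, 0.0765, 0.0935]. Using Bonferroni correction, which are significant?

Bonferroni α = 0.05/22 = 0.00227. None of the given p-values are significant.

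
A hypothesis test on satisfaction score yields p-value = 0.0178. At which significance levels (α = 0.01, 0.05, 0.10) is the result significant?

p = 0.0178. Significant at: α = 0.05, 0.1.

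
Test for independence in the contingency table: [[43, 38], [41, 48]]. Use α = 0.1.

χ² = 0.836. df = 1, critical = 2.706. Fail to reject H₀. No evidence of dependence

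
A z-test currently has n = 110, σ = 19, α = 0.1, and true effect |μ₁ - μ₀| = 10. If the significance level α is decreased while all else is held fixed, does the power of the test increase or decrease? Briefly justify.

Power decreases: a smaller α raises the critical value, so less of the H₁ sampling distribution falls in the rejection region.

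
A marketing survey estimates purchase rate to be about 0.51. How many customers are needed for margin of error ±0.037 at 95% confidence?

n = z²p(1-p)/E² = 1.96²×0.51×0.49/0.037² = 701.3 → n = 702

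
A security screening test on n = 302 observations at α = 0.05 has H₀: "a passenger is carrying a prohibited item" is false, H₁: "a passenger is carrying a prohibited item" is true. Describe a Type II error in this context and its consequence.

Type II error: failing to reject H₀ when it is false — concluding that a passenger is carrying a prohibited item is not supported when in fact it is. Consequence: letting a prohibited item through — security breach.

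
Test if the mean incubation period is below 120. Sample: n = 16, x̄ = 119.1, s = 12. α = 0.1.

t = (119.1 - 120)/(12/√16) = -0.3, df = 15. Critical t = -1.341. Fail to reject H₀.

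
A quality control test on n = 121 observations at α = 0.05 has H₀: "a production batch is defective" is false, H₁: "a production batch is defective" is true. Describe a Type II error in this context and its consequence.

Type II error: failing to reject H₀ when it is false — concluding that a production batch is defective is not supported when in fact it is. Consequence: shipping a defective batch — faulty products reach customers.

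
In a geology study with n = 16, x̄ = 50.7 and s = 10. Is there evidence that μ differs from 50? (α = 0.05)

t = (x̄ - μ₀)/(s/√n) = (50.7 - 50)/(10/√16) = 0.28. df = 15, critical t = ±2.131. Fail to reject H₀.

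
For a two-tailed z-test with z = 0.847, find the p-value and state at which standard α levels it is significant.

p = 2·P(Z > |0.847|) = 2·(1 - Φ(0.847)) ≈ 0.397. Not significant at any standard level.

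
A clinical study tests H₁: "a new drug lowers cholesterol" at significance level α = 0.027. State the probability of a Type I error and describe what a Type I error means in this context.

P(Type I error) = α = 0.027. A Type I error is rejecting H₀ when H₀ is actually true (false positive) — here, concluding that a new drug lowers cholesterol when in fact this is not the case. Consequence: approving an ineffective drug — patients take a useless medication and may skip effective alternatives.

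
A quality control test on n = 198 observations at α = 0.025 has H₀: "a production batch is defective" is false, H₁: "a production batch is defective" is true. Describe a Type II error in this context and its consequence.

Type II error: failing to reject H₀ when it is false — concluding that a production batch is defective is not supported when in fact it is. Consequence: shipping a defective batch — faulty products reach customers.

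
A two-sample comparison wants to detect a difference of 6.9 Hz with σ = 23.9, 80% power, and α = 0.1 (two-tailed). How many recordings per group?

n per group = 2(z_α/2 + z_β)²σ²/d² = 2×(1.645 + 0.84)²×23.9²/6.9² = 148.2 → n = 149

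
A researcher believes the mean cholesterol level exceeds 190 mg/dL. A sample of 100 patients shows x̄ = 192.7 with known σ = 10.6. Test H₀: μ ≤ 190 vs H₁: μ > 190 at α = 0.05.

z = 2.547. Critical value: 1.645. Reject H₀.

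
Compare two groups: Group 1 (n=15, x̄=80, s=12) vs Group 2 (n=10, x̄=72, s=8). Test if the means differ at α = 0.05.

Pooled sp = 10.62. t = 1.846, df = 23. Critical t = ±2.069. Fail to reject H₀.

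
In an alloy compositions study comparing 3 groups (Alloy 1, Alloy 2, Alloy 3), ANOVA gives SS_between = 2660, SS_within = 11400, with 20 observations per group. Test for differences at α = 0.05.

df_between = 2, df_within = 57. F = MS_between/MS_within = 1330.0/200.0 = 6.65. F_crit ≈ 3.159. Reject H₀. At least one mean differs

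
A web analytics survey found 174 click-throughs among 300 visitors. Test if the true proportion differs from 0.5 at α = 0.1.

p̂ = 0.58, p₀ = 0.5. z = (p̂ - p₀)/√(p₀(1-p₀)/n) = 2.771. Critical: ±1.645. Reject H₀.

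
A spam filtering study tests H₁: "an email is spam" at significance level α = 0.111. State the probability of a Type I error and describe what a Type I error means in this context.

P(Type I error) = α = 0.111. A Type I error is rejecting H₀ when H₀ is actually true (false positive) — here, concluding that an email is spam when in fact this is not the case. Consequence: a legitimate email is sent to the spam folder and the user misses it.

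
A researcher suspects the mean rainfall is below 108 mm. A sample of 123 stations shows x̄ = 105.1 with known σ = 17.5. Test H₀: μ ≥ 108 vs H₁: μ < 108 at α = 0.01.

z = -1.838. Critical value: -2.33. Fail to reject H₀.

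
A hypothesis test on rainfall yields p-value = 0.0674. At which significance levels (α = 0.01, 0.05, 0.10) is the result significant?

p = 0.0674. Significant at: α = 0.1.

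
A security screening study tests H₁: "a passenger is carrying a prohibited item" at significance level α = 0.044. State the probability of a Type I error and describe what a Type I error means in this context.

P(Type I error) = α = 0.044. A Type I error is rejecting H₀ when H₀ is actually true (false positive) — here, concluding that a passenger is carrying a prohibited item when in fact this is not the case. Consequence: detaining an innocent passenger — delay and inconvenience.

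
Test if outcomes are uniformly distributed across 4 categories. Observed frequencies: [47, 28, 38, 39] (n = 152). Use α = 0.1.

Expected = 38 each. χ² = Σ(O-E)²/E = 4.789. df = 3, critical value = 6.251. Fail to reject H₀.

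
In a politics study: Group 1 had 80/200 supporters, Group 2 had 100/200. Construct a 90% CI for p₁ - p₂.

p̂₁ = 0.4, p̂₂ = 0.5. Difference = -0.1. CI = (-0.181, -0.019)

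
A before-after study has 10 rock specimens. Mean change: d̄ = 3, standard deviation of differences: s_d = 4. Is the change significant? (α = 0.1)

t = d̄/(s_d/√n) = 3/(4/√10) = 2.372. df = 9, critical t = ±1.833. Reject H₀.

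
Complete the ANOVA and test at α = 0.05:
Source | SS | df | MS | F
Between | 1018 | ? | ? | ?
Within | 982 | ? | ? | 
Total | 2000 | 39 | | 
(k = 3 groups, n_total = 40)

df_between = 2, df_within = 37. MS_between = 509.0, MS_within = 26.54. F = 19.178, F_crit ≈ 3.252. Reject H₀.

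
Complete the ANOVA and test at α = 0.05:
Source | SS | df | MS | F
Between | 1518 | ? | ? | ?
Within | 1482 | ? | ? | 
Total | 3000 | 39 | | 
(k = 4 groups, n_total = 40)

df_between = 3, df_within = 36. MS_between = 506.0, MS_within = 41.17. F = 12.291, F_crit ≈ 2.866. Reject H₀.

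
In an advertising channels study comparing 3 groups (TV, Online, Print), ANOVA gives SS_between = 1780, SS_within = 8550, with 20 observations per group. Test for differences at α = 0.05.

df_between = 2, df_within = 57. F = MS_between/MS_within = 890.0/150.0 = 5.933. F_crit ≈ 3.159. Reject H₀. At least one mean differs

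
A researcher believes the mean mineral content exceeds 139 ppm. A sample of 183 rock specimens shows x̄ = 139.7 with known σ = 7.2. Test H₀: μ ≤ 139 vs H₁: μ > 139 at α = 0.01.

z = 1.315. Critical value: 2.33. Fail to reject H₀.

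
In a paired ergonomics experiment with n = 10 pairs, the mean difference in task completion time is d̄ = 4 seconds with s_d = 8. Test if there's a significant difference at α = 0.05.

t = d̄/(s_d/√n) = 4/(8/√10) = 1.581. df = 9, critical t = ±2.262. Fail to reject H₀.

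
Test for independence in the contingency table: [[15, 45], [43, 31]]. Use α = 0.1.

χ² = 14.795. df = 1, critical = 2.706. Reject H₀. Variables are dependent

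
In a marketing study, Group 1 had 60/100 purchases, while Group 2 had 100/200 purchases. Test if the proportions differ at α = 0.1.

p̂₁ = 0.6, p̂₂ = 0.5, pooled p̂ = 0.533. z = 1.637. Critical: ±1.645. Fail to reject H₀.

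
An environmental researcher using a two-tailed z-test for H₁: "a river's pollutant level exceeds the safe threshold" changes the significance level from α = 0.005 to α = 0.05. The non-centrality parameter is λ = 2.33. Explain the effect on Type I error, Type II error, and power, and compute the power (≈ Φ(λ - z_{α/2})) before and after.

Increasing α from 0.005 to 0.05:
• Type I error rate increases (α is the Type I rate by definition).
• Critical value moves from z_{α/2} = 2.807 to 1.96, so power = Φ(λ - z_{α/2}) goes from Φ(2.33 - 2.807) = 0.317 to Φ(2.33 - 1.96) = 0.644.
• Type II error rate β = 1 - power therefore decreases (0.683 → 0.356).
Appropriate when false negatives are costly — here, allowing unsafe pollution to continue.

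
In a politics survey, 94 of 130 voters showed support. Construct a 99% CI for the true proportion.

p̂ = 0.723. CI = p̂ ± z*√(p̂(1-p̂)/n) = (0.622, 0.824)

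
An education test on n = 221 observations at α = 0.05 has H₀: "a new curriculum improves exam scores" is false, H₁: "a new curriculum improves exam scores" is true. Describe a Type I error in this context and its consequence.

Type I error: rejecting H₀ when it is true — concluding that a new curriculum improves exam scores when in fact it is not. Consequence: adopting a curriculum that gives no real benefit — disruption for nothing.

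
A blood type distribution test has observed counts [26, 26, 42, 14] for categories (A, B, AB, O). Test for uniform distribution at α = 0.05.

Expected = 27 each. χ² = Σ(O-E)²/E = 14.667. df = 3, critical value = 7.815. Reject H₀.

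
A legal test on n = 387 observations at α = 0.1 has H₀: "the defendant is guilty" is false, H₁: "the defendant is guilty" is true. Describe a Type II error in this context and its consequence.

Type II error: failing to reject H₀ when it is false — concluding that the defendant is guilty is not supported when in fact it is. Consequence: acquitting a guilty person.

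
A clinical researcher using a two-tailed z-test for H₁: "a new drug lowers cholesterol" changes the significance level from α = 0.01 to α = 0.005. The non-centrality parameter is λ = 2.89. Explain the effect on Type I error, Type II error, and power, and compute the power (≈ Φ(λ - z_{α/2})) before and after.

Decreasing α from 0.01 to 0.005:
• Type I error rate decreases (α is the Type I rate by definition).
• Critical value moves from z_{α/2} = 2.576 to 2.807, so power = Φ(λ - z_{α/2}) goes from Φ(2.89 - 2.576) = 0.623 to Φ(2.89 - 2.807) = 0.533.
• Type II error rate β = 1 - power therefore increases (0.377 → 0.467).
Appropriate when false positives are costly — here, approving an ineffective drug — patients take a useless medication and may skip effective alternatives.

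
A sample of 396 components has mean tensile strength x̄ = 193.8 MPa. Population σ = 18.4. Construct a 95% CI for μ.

CI = x̄ ± z*(σ/√n) = 193.8 ± 1.96(18.4/√396) = 193.8 ± 1.81 = (191.99, 195.61)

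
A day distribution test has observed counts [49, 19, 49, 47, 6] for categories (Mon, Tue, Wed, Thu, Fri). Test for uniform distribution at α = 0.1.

Expected = 34 each. χ² = Σ(O-E)²/E = 47.882. df = 4, critical value = 7.779. Reject H₀.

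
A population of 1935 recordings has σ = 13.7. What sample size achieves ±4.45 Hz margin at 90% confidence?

Without FPC: n₀ = (1.645×13.7/4.45)² = 25.648. With FPC: n = n₀N/(n₀+N-1) = 25.3 → n = 26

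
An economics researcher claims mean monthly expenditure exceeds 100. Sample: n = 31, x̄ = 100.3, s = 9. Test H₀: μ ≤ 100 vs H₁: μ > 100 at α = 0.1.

t = (100.3 - 100)/(9/√31) = 0.186, df = 30. Critical t = 1.31. Fail to reject H₀.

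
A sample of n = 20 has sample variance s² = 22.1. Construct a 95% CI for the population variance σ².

df = 19. χ²_{0.025} = 32.852, χ²_{0.975} = 8.907. CI for σ² = ((n-1)s²/χ²_{α/2}, (n-1)s²/χ²_{1-α/2}) = (19·22.1/32.852, 19·22.1/8.907) = (12.78, 47.14)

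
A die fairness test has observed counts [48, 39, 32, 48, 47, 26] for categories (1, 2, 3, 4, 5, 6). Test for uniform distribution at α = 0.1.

Expected = 40 each. χ² = Σ(O-E)²/E = 10.95. df = 5, critical value = 9.236. Reject H₀.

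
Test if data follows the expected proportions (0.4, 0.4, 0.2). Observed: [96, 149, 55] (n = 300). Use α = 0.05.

Expected: [120.0, 120.0, 60.0]. χ² = 12.225. df = 2, critical = 5.991. Reject H₀.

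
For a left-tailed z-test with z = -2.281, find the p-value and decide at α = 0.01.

p = P(Z < -2.281) = Φ(-2.281) ≈ 0.0113. Since p ≥ 0.01, fail to reject H₀ (not significant) at α = 0.01.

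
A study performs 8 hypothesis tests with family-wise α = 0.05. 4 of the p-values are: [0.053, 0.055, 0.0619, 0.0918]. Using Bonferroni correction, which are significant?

Bonferroni α = 0.05/8 = 0.00625. None of the given p-values are significant.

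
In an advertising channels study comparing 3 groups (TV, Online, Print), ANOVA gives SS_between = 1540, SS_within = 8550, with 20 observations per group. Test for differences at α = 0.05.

df_between = 2, df_within = 57. F = MS_between/MS_within = 770.0/150.0 = 5.133. F_crit ≈ 3.159. Reject H₀. At least one mean differs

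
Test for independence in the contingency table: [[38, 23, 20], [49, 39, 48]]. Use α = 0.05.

χ² = 3.323. df = 2, critical = 5.991. Fail to reject H₀. No evidence of dependence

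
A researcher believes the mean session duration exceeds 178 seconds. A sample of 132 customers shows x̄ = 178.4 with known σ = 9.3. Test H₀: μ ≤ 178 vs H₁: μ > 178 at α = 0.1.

z = 0.494. Critical value: 1.28. Fail to reject H₀.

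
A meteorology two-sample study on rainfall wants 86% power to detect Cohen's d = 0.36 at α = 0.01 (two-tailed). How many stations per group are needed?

z_{α/2} = 2.576, z_β = Φ⁻¹(0.86) = 1.08. For small effect (d = 0.36): n per group = 2(z_{α/2} + z_β)²/d² = 2(2.576 + 1.08)²/0.36² = 206.3 → 207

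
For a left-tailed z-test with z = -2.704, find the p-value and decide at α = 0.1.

p = P(Z < -2.704) = Φ(-2.704) ≈ 0.0034. Since p < 0.1, reject H₀ (significant) at α = 0.1.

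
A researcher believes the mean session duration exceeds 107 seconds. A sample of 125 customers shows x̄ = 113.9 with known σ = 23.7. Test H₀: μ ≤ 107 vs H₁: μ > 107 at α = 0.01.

z = 3.255. Critical value: 2.33. Reject H₀.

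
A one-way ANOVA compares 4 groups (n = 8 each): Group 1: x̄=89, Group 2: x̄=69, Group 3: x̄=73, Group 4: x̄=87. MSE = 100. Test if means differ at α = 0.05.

Grand mean = 79.5. SS_between = 2392.0, MS_between = 797.33. F = 7.973, F_crit ≈ 2.947. Reject H₀.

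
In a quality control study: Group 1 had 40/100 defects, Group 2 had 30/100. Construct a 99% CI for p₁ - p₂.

p̂₁ = 0.4, p̂₂ = 0.3. Difference = 0.1. CI = (-0.073, 0.273)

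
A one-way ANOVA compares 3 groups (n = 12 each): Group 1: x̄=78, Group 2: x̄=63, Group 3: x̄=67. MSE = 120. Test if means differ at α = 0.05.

Grand mean = 69.33. SS_between = 1448.0, MS_between = 724.0. F = 6.033, F_crit ≈ 3.285. Reject H₀.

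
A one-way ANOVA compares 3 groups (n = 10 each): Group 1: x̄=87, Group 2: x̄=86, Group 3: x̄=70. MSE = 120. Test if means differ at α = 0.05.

Grand mean = 81.0. SS_between = 1820.0, MS_between = 910.0. F = 7.583, F_crit ≈ 3.354. Reject H₀.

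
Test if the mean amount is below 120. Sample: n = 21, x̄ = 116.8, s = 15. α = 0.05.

t = (116.8 - 120)/(15/√21) = -0.978, df = 20. Critical t = -1.725. Fail to reject H₀.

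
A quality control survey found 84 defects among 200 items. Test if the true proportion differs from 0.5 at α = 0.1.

p̂ = 0.42, p₀ = 0.5. z = (p̂ - p₀)/√(p₀(1-p₀)/n) = -2.263. Critical: ±1.645. Reject H₀.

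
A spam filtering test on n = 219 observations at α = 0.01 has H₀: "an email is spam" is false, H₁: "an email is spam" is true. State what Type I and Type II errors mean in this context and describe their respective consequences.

Type I (false positive): concluding that an email is spam when it is not — a legitimate email is sent to the spam folder and the user misses it. Type II (false negative): failing to conclude that an email is spam when it is — a spam email lands in the inbox. Which is costlier depends on domain priorities and is a judgement call rather than a statistical fact.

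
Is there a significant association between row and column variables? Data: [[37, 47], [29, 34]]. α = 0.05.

χ² = 0.057. df = 1, critical = 3.841. Fail to reject H₀. No evidence of dependence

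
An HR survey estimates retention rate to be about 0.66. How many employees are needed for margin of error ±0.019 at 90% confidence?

n = z²p(1-p)/E² = 1.645²×0.66×0.34/0.019² = 1682.1 → n = 1683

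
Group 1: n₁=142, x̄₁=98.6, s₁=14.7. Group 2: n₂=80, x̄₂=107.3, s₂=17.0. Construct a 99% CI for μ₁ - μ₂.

Difference = -8.7. SE = √(14.7²/142 + 17.0²/80) = 2.266. CI = (-14.54, -2.86)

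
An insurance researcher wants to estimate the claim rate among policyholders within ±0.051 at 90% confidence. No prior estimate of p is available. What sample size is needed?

Conservative approach: use p = 0.5 (maximizes p(1-p) = 0.25). n = z²(0.25)/E² = 1.645²×0.25/0.051² = 260.1 → n = 261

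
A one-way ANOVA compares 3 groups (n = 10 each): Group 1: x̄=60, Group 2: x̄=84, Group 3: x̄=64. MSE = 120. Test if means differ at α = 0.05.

Grand mean = 69.33. SS_between = 3306.67, MS_between = 1653.33. F = 13.778, F_crit ≈ 3.354. Reject H₀.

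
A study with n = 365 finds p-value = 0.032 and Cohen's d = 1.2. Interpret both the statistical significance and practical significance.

Statistically significant (p = 0.032 < 0.05). Cohen's d = 1.2 indicates a large effect size. Both statistical and practical significance should be considered.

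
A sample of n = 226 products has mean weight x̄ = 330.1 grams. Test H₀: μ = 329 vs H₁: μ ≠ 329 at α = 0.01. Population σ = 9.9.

z = (x̄ - μ₀)/(σ/√n) = (330.1 - 329)/(9.9/√226) = 1.67. Critical value: ±2.576. Since |1.67| ≤ 2.576, Fail to reject H₀.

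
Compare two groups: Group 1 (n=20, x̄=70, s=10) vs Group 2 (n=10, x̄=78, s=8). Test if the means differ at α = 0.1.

Pooled sp = 9.4. t = -2.197, df = 28. Critical t = ±1.701. Reject H₀.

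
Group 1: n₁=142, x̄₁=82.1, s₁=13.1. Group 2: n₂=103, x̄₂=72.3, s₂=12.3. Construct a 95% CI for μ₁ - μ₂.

Difference = 9.8. SE = √(13.1²/142 + 12.3²/103) = 1.636. CI = (6.59, 13.01)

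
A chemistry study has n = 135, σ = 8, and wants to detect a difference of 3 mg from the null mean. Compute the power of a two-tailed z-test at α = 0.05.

SE = σ/√n = 8/√135 = 0.689. Non-centrality λ = d/SE = 3/0.689 = 4.357. Power ≈ Φ(λ - z_{α/2}) = Φ(4.357 - 1.96) = Φ(2.397) = 0.992.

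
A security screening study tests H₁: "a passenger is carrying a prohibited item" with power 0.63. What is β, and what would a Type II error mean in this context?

β = 1 - power = 1 - 0.63 = 0.37. A Type II error is failing to reject H₀ when H₀ is false (false negative) — here, failing to conclude that a passenger is carrying a prohibited item when in fact it is true. Consequence: letting a prohibited item through — security breach.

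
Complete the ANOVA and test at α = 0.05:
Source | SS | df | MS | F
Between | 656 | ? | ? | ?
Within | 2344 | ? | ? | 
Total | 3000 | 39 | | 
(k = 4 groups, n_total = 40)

df_between = 3, df_within = 36. MS_between = 218.67, MS_within = 65.11. F = 3.358, F_crit ≈ 2.866. Reject H₀.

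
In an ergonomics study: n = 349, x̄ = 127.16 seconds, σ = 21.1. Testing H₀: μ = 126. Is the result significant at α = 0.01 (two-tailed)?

z = (127.16 - 126)/(21.1/√349) = 1.027. Since |z| ≤ 2.576, not significant at α = 0.01.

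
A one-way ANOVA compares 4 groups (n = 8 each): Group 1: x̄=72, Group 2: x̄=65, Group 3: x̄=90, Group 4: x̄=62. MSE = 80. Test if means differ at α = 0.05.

Grand mean = 72.25. SS_between = 3782.0, MS_between = 1260.67. F = 15.758, F_crit ≈ 2.947. Reject H₀.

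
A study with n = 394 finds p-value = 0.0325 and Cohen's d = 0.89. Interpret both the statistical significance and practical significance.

Statistically significant (p = 0.0325 < 0.05). Cohen's d = 0.89 indicates a large effect size. Both statistical and practical significance should be considered.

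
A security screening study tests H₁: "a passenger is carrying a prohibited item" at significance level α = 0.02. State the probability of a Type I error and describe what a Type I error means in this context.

P(Type I error) = α = 0.02. A Type I error is rejecting H₀ when H₀ is actually true (false positive) — here, concluding that a passenger is carrying a prohibited item when in fact this is not the case. Consequence: detaining an innocent passenger — delay and inconvenience.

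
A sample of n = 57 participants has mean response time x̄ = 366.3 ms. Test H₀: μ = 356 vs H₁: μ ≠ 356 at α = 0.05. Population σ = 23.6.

z = (x̄ - μ₀)/(σ/√n) = (366.3 - 356)/(23.6/√57) = 3.295. Critical value: ±1.96. Since |3.295| > 1.96, Reject H₀.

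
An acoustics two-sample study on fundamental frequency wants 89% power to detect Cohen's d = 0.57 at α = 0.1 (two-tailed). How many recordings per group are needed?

z_{α/2} = 1.645, z_β = Φ⁻¹(0.89) = 1.227. For medium effect (d = 0.57): n per group = 2(z_{α/2} + z_β)²/d² = 2(1.645 + 1.227)²/0.57² = 50.8 → 51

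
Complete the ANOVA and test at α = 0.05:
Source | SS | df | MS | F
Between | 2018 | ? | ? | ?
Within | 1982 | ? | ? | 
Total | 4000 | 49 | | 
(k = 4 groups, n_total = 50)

df_between = 3, df_within = 46. MS_between = 672.67, MS_within = 43.09. F = 15.612, F_crit ≈ 2.807. Reject H₀.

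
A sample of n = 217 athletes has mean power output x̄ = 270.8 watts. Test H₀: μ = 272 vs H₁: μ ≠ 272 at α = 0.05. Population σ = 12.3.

z = (x̄ - μ₀)/(σ/√n) = (270.8 - 272)/(12.3/√217) = -1.437. Critical value: ±1.96. Since |-1.437| ≤ 1.96, Fail to reject H₀.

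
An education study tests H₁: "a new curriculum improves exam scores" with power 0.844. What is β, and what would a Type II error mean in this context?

β = 1 - power = 1 - 0.844 = 0.156. A Type II error is failing to reject H₀ when H₀ is false (false negative) — here, failing to conclude that a new curriculum improves exam scores when in fact it is true. Consequence: keeping the old curriculum when the new one would have helped students.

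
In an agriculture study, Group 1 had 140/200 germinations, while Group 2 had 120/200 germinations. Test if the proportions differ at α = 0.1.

p̂₁ = 0.7, p̂₂ = 0.6, pooled p̂ = 0.65. z = 2.097. Critical: ±1.645. Reject H₀.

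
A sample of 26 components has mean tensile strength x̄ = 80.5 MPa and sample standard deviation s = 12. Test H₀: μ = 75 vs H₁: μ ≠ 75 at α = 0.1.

t = (x̄ - μ₀)/(s/√n) = (80.5 - 75)/(12/√26) = 2.337. df = 25, critical t = ±1.708. Reject H₀.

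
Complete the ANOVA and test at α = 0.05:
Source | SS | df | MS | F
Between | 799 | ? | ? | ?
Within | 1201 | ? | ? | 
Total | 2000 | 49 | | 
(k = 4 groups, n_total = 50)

df_between = 3, df_within = 46. MS_between = 266.33, MS_within = 26.11. F = 10.201, F_crit ≈ 2.807. Reject H₀.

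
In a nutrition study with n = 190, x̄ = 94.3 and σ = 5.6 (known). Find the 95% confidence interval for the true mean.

CI = x̄ ± z*(σ/√n) = 94.3 ± 1.96(5.6/√190) = 94.3 ± 0.8 = (93.5, 95.1)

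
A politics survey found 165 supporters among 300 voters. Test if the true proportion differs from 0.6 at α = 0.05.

p̂ = 0.55, p₀ = 0.6. z = (p̂ - p₀)/√(p₀(1-p₀)/n) = -1.768. Critical: ±1.96. Fail to reject H₀.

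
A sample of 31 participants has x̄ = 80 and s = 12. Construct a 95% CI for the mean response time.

CI = x̄ ± t*(s/√n) = 80 ± 2.042(12/√31) = (75.6, 84.4)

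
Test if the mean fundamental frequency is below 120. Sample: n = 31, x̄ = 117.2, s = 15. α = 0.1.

t = (117.2 - 120)/(15/√31) = -1.039, df = 30. Critical t = -1.31. Fail to reject H₀.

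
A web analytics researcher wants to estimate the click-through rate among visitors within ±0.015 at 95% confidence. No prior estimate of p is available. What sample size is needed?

Conservative approach: use p = 0.5 (maximizes p(1-p) = 0.25). n = z²(0.25)/E² = 1.96²×0.25/0.015² = 4268.4 → n = 4269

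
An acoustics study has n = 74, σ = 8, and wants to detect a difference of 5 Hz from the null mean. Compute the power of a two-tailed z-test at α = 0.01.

SE = σ/√n = 8/√74 = 0.93. Non-centrality λ = d/SE = 5/0.93 = 5.376. Power ≈ Φ(λ - z_{α/2}) = Φ(5.376 - 2.576) = Φ(2.8) = 0.997.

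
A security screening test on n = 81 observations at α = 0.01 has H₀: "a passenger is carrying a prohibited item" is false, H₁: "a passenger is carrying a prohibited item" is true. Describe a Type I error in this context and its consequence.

Type I error: rejecting H₀ when it is true — concluding that a passenger is carrying a prohibited item when in fact it is not. Consequence: detaining an innocent passenger — delay and inconvenience.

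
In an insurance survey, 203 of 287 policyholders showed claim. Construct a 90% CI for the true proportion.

p̂ = 0.707. CI = p̂ ± z*√(p̂(1-p̂)/n) = (0.663, 0.751)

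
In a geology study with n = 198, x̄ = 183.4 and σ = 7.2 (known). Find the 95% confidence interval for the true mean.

CI = x̄ ± z*(σ/√n) = 183.4 ± 1.96(7.2/√198) = 183.4 ± 1.0 = (182.4, 184.4)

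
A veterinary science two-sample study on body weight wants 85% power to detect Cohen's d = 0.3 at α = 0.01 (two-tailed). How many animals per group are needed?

z_{α/2} = 2.576, z_β = Φ⁻¹(0.85) = 1.036. For small effect (d = 0.3): n per group = 2(z_{α/2} + z_β)²/d² = 2(2.576 + 1.036)²/0.3² = 289.9 → 290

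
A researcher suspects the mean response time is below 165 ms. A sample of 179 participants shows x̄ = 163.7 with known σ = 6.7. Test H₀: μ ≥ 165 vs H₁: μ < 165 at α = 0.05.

z = -2.596. Critical value: -1.645. Reject H₀.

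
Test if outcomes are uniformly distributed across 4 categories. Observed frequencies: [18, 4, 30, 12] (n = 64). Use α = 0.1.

Expected = 16 each. χ² = Σ(O-E)²/E = 22.5. df = 3, critical value = 6.251. Reject H₀.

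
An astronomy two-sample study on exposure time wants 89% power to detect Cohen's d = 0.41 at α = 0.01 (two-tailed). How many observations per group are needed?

z_{α/2} = 2.576, z_β = Φ⁻¹(0.89) = 1.227. For small effect (d = 0.41): n per group = 2(z_{α/2} + z_β)²/d² = 2(2.576 + 1.227)²/0.41² = 172.1 → 173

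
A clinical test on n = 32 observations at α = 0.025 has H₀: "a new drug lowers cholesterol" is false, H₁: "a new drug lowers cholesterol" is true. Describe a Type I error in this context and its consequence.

Type I error: rejecting H₀ when it is true — concluding that a new drug lowers cholesterol when in fact it is not. Consequence: approving an ineffective drug — patients take a useless medication and may skip effective alternatives.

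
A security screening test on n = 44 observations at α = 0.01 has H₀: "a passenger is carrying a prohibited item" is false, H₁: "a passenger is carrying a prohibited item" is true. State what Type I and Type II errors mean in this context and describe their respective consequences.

Type I (false positive): concluding that a passenger is carrying a prohibited item when it is not — detaining an innocent passenger — delay and inconvenience. Type II (false negative): failing to conclude that a passenger is carrying a prohibited item when it is — letting a prohibited item through — security breach. Which is costlier depends on domain priorities and is a judgement call rather than a statistical fact.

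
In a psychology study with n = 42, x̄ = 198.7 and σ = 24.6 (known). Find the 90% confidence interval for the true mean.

CI = x̄ ± z*(σ/√n) = 198.7 ± 1.645(24.6/√42) = 198.7 ± 6.24 = (192.46, 204.94)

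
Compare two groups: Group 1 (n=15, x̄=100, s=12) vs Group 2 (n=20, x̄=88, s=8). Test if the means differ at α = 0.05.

Pooled sp = 9.9. t = 3.55, df = 33. Critical t = ±2.035. Reject H₀.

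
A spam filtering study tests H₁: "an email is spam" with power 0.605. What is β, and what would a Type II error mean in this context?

β = 1 - power = 1 - 0.605 = 0.395. A Type II error is failing to reject H₀ when H₀ is false (false negative) — here, failing to conclude that an email is spam when in fact it is true. Consequence: a spam email lands in the inbox.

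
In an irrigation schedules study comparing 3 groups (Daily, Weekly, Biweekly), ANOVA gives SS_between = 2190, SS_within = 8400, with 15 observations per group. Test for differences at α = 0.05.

df_between = 2, df_within = 42. F = MS_between/MS_within = 1095.0/200.0 = 5.475. F_crit ≈ 3.22. Reject H₀. At least one mean differs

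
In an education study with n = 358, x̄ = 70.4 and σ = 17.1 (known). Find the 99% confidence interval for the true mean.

CI = x̄ ± z*(σ/√n) = 70.4 ± 2.576(17.1/√358) = 70.4 ± 2.33 = (68.07, 72.73)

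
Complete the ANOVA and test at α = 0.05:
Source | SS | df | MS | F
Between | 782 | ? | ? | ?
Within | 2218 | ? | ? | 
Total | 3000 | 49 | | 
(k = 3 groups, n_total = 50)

df_between = 2, df_within = 47. MS_between = 391.0, MS_within = 47.19. F = 8.285, F_crit ≈ 3.195. Reject H₀.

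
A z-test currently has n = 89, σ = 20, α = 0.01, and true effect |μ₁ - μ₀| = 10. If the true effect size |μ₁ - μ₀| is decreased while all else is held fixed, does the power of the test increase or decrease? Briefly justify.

Power decreases: a smaller true effect decreases the non-centrality λ = |μ₁ - μ₀|/(σ/√n).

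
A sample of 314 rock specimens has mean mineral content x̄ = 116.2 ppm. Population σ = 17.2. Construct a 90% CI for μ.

CI = x̄ ± z*(σ/√n) = 116.2 ± 1.645(17.2/√314) = 116.2 ± 1.6 = (114.6, 117.8)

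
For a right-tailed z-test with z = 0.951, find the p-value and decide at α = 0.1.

p = P(Z > 0.951) = 1 - Φ(0.951) ≈ 0.1708. Since p ≥ 0.1, fail to reject H₀ (not significant) at α = 0.1.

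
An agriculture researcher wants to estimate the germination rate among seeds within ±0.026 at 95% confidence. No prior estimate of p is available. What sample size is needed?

Conservative approach: use p = 0.5 (maximizes p(1-p) = 0.25). n = z²(0.25)/E² = 1.96²×0.25/0.026² = 1420.7 → n = 1421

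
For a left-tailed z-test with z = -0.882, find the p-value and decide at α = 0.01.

p = P(Z < -0.882) = Φ(-0.882) ≈ 0.1889. Since p ≥ 0.01, fail to reject H₀ (not significant) at α = 0.01.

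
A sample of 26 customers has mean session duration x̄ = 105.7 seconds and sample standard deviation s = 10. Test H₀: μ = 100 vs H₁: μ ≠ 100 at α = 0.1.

t = (x̄ - μ₀)/(s/√n) = (105.7 - 100)/(10/√26) = 2.906. df = 25, critical t = ±1.708. Reject H₀.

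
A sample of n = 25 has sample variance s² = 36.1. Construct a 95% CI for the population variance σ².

df = 24. χ²_{0.025} = 39.364, χ²_{0.975} = 12.401. CI for σ² = ((n-1)s²/χ²_{α/2}, (n-1)s²/χ²_{1-α/2}) = (24·36.1/39.364, 24·36.1/12.401) = (22.01, 69.87)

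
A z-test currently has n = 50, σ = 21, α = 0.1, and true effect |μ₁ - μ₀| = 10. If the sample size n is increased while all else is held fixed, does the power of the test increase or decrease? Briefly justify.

Power increases: a larger n shrinks the standard error σ/√n, moving the sampling distribution under H₁ further from the critical value.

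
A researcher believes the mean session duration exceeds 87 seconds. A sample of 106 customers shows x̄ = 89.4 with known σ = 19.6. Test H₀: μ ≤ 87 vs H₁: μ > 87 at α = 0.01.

z = 1.261. Critical value: 2.33. Fail to reject H₀.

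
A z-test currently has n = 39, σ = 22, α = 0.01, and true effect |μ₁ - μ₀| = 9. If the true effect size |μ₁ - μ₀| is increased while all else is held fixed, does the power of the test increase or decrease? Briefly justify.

Power increases: a larger true effect increases the non-centrality λ = |μ₁ - μ₀|/(σ/√n).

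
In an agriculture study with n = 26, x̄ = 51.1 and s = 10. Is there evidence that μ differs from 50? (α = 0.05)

t = (x̄ - μ₀)/(s/√n) = (51.1 - 50)/(10/√26) = 0.561. df = 25, critical t = ±2.06. Fail to reject H₀.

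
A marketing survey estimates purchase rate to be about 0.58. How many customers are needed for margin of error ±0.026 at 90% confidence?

n = z²p(1-p)/E² = 1.645²×0.58×0.42/0.026² = 975.1 → n = 976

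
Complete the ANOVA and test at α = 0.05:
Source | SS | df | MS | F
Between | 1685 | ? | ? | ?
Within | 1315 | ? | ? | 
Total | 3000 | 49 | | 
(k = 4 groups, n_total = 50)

df_between = 3, df_within = 46. MS_between = 561.67, MS_within = 28.59. F = 19.648, F_crit ≈ 2.807. Reject H₀.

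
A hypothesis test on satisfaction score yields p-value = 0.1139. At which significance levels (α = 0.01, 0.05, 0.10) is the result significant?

p = 0.1139. Not significant at any of the given levels.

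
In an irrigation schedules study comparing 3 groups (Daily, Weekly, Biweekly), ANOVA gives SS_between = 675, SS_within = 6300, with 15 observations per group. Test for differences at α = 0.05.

df_between = 2, df_within = 42. F = MS_between/MS_within = 337.5/150.0 = 2.25. F_crit ≈ 3.22. Fail to reject H₀.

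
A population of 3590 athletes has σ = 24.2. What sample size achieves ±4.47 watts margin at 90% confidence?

Without FPC: n₀ = (1.645×24.2/4.47)² = 79.314. With FPC: n = n₀N/(n₀+N-1) = 77.6 → n = 78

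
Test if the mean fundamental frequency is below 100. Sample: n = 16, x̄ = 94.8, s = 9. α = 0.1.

t = (94.8 - 100)/(9/√16) = -2.311, df = 15. Critical t = -1.341. Reject H₀.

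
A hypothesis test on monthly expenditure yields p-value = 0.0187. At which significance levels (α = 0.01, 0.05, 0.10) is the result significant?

p = 0.0187. Significant at: α = 0.05, 0.1.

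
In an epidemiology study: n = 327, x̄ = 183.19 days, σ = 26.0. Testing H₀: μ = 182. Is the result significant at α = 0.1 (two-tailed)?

z = (183.19 - 182)/(26.0/√327) = 0.828. Since |z| ≤ 1.645, not significant at α = 0.1.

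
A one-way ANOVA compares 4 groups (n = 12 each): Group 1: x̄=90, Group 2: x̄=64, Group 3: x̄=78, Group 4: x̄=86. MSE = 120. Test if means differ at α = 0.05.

Grand mean = 79.5. SS_between = 4740.0, MS_between = 1580.0. F = 13.167, F_crit ≈ 2.816. Reject H₀.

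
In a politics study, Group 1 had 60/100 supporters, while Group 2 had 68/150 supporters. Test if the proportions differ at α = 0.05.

p̂₁ = 0.6, p̂₂ = 0.453, pooled p̂ = 0.512. z = 2.273. Critical: ±1.96. Reject H₀.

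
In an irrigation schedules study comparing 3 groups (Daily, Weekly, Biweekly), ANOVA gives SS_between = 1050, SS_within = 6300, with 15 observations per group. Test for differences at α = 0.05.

df_between = 2, df_within = 42. F = MS_between/MS_within = 525.0/150.0 = 3.5. F_crit ≈ 3.22. Reject H₀. At least one mean differs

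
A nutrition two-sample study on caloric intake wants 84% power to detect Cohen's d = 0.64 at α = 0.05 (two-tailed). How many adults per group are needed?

z_{α/2} = 1.96, z_β = Φ⁻¹(0.84) = 0.994. For medium effect (d = 0.64): n per group = 2(z_{α/2} + z_β)²/d² = 2(1.96 + 0.994)²/0.64² = 42.6 → 43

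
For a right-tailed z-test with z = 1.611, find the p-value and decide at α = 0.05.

p = P(Z > 1.611) = 1 - Φ(1.611) ≈ 0.0536. Since p ≥ 0.05, fail to reject H₀ (not significant) at α = 0.05.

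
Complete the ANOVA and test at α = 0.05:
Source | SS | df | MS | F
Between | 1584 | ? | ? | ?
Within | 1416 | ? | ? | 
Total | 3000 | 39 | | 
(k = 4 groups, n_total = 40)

df_between = 3, df_within = 36. MS_between = 528.0, MS_within = 39.33. F = 13.424, F_crit ≈ 2.866. Reject H₀.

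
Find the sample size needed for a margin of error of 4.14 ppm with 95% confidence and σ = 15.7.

n = (z*σ/E)² = (1.96×15.7/4.14)² = 55.2 → n = 56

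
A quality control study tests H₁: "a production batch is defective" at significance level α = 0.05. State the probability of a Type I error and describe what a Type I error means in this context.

P(Type I error) = α = 0.05. A Type I error is rejecting H₀ when H₀ is actually true (false positive) — here, concluding that a production batch is defective when in fact this is not the case. Consequence: scrapping a good batch — wasted material and cost for no reason.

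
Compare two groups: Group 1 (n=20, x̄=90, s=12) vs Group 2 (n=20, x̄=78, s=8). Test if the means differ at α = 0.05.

Pooled sp = 10.2. t = 3.721, df = 38. Critical t = ±2.024. Reject H₀.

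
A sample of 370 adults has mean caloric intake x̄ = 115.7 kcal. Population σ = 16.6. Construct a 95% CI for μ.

CI = x̄ ± z*(σ/√n) = 115.7 ± 1.96(16.6/√370) = 115.7 ± 1.69 = (114.01, 117.39)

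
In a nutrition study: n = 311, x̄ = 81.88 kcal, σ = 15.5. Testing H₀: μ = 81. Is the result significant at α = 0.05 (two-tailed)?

z = (81.88 - 81)/(15.5/√311) = 1.001. Since |z| ≤ 1.96, not significant at α = 0.05.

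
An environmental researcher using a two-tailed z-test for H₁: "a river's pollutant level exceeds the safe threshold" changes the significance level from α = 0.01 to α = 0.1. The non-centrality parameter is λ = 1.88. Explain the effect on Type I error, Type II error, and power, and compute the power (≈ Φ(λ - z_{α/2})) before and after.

Increasing α from 0.01 to 0.1:
• Type I error rate increases (α is the Type I rate by definition).
• Critical value moves from z_{α/2} = 2.576 to 1.645, so power = Φ(λ - z_{α/2}) goes from Φ(1.88 - 2.576) = 0.243 to Φ(1.88 - 1.645) = 0.593.
• Type II error rate β = 1 - power therefore decreases (0.757 → 0.407).
Appropriate when false negatives are costly — here, allowing unsafe pollution to continue.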